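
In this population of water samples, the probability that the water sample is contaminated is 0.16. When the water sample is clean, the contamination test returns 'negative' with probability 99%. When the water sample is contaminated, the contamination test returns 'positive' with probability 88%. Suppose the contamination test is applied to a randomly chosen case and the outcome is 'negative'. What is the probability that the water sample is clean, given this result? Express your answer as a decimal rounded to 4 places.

Let H be the event that the water sample is contaminated. P(H) = 0.16, so P(¬H) = 0.84. With E the 'negative' result, P(E|H) = 0.12 and P(E|¬H) = 0.99.
P(E) = 0.12·0.16 + 0.99·0.84 = 0.019200 + 0.83160 = 0.85080.
By Bayes' theorem, P(H|E) = 0.019200 / 0.85080 = 0.0226. Hence P(¬H|E) = 1 − 0.0226 = 0.9774.

P(¬H | E) ≈ 0.9774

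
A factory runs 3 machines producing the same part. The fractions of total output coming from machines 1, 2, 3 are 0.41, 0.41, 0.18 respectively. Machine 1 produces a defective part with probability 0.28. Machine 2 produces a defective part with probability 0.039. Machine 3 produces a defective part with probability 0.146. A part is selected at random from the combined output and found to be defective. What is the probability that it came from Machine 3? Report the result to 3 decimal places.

P(defective|M1) = 0.28; P(defective|M2) = 0.039; P(defective|M3) = 0.146.
Prior × likelihood for each source: 0.41·0.28=0.1148, 0.41·0.039=0.01599, 0.18·0.146=0.02628. Summing gives P(defective) = 0.15707.
P(Machine 3 | defective) = 0.02628 / 0.15707 = 0.167.

Posterior probability ≈ 0.167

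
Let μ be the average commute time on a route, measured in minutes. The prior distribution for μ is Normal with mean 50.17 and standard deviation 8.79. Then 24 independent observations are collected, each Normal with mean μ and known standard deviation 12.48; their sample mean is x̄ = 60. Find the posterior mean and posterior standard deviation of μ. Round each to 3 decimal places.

Prior precision 1/τ₀² = 1/8.79² = 0.0129426; data precision n/σ² = 24/12.48² = 0.154093.
Posterior precision = 0.0129426 + 0.154093 = 0.167035, giving posterior SD = 1/√0.167035 = 2.447.
Posterior mean = (0.0129426·50.17 + 0.154093·60) / 0.167035 = 59.238.

Posterior mean ≈ 59.238; posterior SD ≈ 2.447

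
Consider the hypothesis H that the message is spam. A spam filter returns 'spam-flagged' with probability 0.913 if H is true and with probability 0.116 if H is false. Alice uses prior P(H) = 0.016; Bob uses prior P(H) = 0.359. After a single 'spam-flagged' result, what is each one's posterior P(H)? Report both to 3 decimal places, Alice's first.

The likelihood ratio for a 'spam-flagged' result is 0.913/0.116 = 7.8707.
Alice: prior odds 0.016/0.984 = 0.016260; posterior odds 0.12798; posterior probability 0.113.
Bob: prior odds 0.359/0.641 = 0.56006; posterior odds 4.4081; posterior probability 0.815.

Alice: 0.113; Bob: 0.815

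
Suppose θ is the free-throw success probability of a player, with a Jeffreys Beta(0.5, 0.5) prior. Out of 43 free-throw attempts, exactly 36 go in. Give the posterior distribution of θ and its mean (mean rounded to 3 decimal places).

Posterior: Beta(36.5, 7.5); mean ≈ 0.830

The binomial likelihood is conjugate to the Beta prior: with 36 successes and 7 failures, the posterior is Beta(0.5+36, 0.5+7) = Beta(36.5, 7.5).
Posterior mean = α/(α+β) = 36.5/44 = 0.830.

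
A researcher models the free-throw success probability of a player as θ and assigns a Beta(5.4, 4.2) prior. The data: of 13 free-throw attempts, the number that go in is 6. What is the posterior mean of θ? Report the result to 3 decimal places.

Observing 6 successes and 7 failures updates Beta(5.4, 4.2) by adding the success and failure counts to the two shape parameters: α = 5.4+6 = 11.4, β = 4.2+7 = 11.2.
E[θ | data] = 11.4/(11.4+11.2) = 0.504.

Posterior mean ≈ 0.504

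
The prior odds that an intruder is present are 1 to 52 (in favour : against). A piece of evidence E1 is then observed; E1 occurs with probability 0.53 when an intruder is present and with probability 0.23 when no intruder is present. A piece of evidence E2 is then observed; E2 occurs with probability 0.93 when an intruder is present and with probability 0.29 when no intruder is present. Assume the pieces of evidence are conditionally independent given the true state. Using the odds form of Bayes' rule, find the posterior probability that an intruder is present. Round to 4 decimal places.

Prior odds = 1/52 = 0.019231.
Likelihood ratio for E1 = 0.53/0.23 = 2.3043.
Likelihood ratio for E2 = 0.93/0.29 = 3.2069.
Posterior odds = prior odds × LR₁ × LR₂ = 0.14211.
Posterior probability = odds/(1+odds) = 0.14211/1.1421 = 0.1244.

Posterior probability ≈ 0.1244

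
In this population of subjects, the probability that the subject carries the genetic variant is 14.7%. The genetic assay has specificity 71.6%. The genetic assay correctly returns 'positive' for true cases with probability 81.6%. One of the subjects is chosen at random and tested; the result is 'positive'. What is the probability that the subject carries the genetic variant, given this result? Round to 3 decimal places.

P(H | E) ≈ 0.331

Write H for 'the subject carries the genetic variant'. Prior odds H:¬H = 0.147/0.853 = 0.17233. For the 'positive' outcome, the likelihood ratio is 0.816/0.284 = 2.8732.
Posterior odds = 0.17233 × 2.8732 = 0.49515, so P(H|E) = 0.49515/(1+0.49515) = 0.331.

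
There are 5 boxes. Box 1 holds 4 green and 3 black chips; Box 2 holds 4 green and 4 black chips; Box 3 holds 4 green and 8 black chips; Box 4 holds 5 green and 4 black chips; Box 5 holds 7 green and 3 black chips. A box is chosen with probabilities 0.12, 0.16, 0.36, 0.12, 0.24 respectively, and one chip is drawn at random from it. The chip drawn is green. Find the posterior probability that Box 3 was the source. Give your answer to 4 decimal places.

P(green|Box 1) = 0.5714; P(green|Box 2) = 0.5; P(green|Box 3) = 0.3333; P(green|Box 4) = 0.5556; P(green|Box 5) = 0.7.
Prior × likelihood for each source: 0.12·0.5714=0.06857, 0.16·0.5=0.08000, 0.36·0.3333=0.1200, 0.12·0.5556=0.06667, 0.24·0.7=0.1680. Summing gives P(green) = 0.50324.
P(Box 3 | green) = 0.1200 / 0.50324 = 0.2385.

Posterior probability ≈ 0.2385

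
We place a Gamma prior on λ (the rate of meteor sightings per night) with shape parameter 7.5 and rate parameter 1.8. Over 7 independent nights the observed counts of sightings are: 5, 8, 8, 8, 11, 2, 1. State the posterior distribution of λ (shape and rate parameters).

Total count ∑xᵢ = 43 over n = 7 nights.
Gamma is conjugate to the Poisson likelihood: posterior is Gamma(shape = 7.5+43 = 50.5, rate = 1.8+7 = 8.8).

Posterior: Gamma(shape=50.5, rate=8.8)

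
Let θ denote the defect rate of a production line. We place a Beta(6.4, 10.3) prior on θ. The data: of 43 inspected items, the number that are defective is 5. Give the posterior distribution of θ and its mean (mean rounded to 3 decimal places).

The binomial likelihood is conjugate to the Beta prior: with 5 successes and 38 failures, the posterior is Beta(6.4+5, 10.3+38) = Beta(11.4, 48.3).
Posterior mean = α/(α+β) = 11.4/59.7 = 0.191.

Posterior: Beta(11.4, 48.3); mean ≈ 0.191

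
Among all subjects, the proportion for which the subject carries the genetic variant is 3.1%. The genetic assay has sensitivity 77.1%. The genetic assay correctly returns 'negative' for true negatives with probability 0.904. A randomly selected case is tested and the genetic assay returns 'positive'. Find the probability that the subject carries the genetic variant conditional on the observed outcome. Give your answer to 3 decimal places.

P(H | E) ≈ 0.204

Let H be the event that the subject carries the genetic variant. P(H) = 0.031, so P(¬H) = 0.969. With E the 'positive' result, P(E|H) = 0.771 and P(E|¬H) = 0.096.
P(E) = 0.771·0.031 + 0.096·0.969 = 0.023901 + 0.093024 = 0.11693.
By Bayes' theorem, P(H|E) = 0.023901 / 0.11693 = 0.204.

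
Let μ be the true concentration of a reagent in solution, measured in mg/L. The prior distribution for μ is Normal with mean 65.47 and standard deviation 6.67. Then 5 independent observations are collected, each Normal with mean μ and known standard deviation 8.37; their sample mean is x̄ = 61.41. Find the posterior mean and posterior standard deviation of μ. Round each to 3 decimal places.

With known σ, the Normal prior is conjugate. Weight on the data is w = (n/σ²)/(n/σ² + 1/τ₀²) = 0.0713706/(0.0713706+0.0224775) = 0.76049.
Posterior mean = w·x̄ + (1−w)·μ₀ = 0.76049·61.41 + 0.23951·65.47 = 62.382. Posterior variance = 1/(0.0713706+0.0224775) = 10.6555, so SD = 3.264.

Posterior mean ≈ 62.382; posterior SD ≈ 3.264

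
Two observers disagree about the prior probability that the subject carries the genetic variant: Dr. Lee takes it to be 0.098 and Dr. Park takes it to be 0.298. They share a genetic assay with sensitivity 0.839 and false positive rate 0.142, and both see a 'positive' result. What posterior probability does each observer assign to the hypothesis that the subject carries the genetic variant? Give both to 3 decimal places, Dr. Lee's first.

P('+'|H) = 0.839, P('+'|¬H) = 0.142.
Dr. Lee: numerator 0.839·0.098 = 0.082222; evidence = 0.082222+0.142·0.902 = 0.21031; posterior = 0.391.
Dr. Park: numerator 0.839·0.298 = 0.25002; evidence = 0.25002+0.142·0.702 = 0.34971; posterior = 0.715.

Dr. Lee: 0.391; Dr. Park: 0.715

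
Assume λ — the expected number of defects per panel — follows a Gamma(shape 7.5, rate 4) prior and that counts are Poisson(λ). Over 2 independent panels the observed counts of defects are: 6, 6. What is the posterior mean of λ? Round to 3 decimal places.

Total count ∑xᵢ = 12 over n = 2 panels.
Gamma is conjugate to the Poisson likelihood: posterior is Gamma(shape = 7.5+12 = 19.5, rate = 4+2 = 6).
E[λ | data] = 19.5/6 = 3.250.

Posterior mean ≈ 3.250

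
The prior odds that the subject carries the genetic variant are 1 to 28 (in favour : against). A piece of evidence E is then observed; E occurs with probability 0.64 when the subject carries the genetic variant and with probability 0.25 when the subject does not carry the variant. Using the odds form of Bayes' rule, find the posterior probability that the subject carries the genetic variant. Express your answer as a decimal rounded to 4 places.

Posterior probability ≈ 0.0838

Prior odds = 1/28 = 0.035714. In log-odds, ln(0.035714) = -3.3322.
Add log likelihood ratio: ln(2.5600) = 0.94001.
Posterior log-odds = -2.3922, so posterior odds = exp(-2.3922) = 0.091429. Converting, P(H|E) = 0.091429/1.0914 = 0.0838.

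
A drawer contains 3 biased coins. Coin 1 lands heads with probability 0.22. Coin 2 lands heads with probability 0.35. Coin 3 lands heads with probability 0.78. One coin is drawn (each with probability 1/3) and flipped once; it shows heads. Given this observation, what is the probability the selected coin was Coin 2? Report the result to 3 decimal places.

Posterior probability ≈ 0.259

P(heads|C1) = 0.22; P(heads|C2) = 0.35; P(heads|C3) = 0.78.
Prior × likelihood for each source: 0.333333·0.22=0.07333, 0.333333·0.35=0.1167, 0.333333·0.78=0.2600. Summing gives P(heads) = 0.45000.
P(Coin 2 | heads) = 0.1167 / 0.45000 = 0.259.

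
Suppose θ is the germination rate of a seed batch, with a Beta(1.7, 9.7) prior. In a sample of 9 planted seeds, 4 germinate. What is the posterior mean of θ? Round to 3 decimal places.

Posterior mean ≈ 0.279

The binomial likelihood is conjugate to the Beta prior: with 4 successes and 5 failures, the posterior is Beta(1.7+4, 9.7+5) = Beta(5.7, 14.7).
E[θ | data] = 5.7/(5.7+14.7) = 0.279.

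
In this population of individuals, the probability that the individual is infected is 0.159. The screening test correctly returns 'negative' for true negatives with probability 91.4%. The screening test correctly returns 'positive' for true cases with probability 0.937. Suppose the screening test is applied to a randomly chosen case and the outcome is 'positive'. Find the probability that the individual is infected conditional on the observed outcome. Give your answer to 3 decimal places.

Write H for 'the individual is infected'. Prior odds H:¬H = 0.159/0.841 = 0.18906. For the 'positive' outcome, the likelihood ratio is 0.937/0.086 = 10.895.
Posterior odds = 0.18906 × 10.895 = 2.0599, so P(H|E) = 2.0599/(1+2.0599) = 0.673.

P(H | E) ≈ 0.673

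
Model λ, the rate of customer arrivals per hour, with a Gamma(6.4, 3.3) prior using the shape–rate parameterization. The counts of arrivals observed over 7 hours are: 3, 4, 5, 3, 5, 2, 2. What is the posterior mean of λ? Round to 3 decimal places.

Total count ∑xᵢ = 24 over n = 7 hours.
Gamma is conjugate to the Poisson likelihood: posterior is Gamma(shape = 6.4+24 = 30.4, rate = 3.3+7 = 10.3).
Posterior mean = shape/rate = 30.4/10.3 = 2.951.

Posterior mean ≈ 2.951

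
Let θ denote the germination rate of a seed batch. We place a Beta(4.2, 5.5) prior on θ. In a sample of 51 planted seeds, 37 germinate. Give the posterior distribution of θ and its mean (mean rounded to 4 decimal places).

Posterior: Beta(41.2, 19.5); mean ≈ 0.6787

Observing 37 successes and 14 failures updates Beta(4.2, 5.5) by adding the success and failure counts to the two shape parameters: α = 4.2+37 = 41.2, β = 5.5+14 = 19.5.
Posterior mean = α/(α+β) = 41.2/60.7 = 0.6787.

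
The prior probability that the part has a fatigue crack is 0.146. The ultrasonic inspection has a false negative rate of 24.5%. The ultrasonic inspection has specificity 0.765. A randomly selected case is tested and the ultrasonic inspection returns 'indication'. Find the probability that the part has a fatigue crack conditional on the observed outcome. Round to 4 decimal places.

Write H for 'the part has a fatigue crack'. Prior odds H:¬H = 0.146/0.854 = 0.17096. For the 'indication' outcome, the likelihood ratio is 0.755/0.235 = 3.2128.
Posterior odds = 0.17096 × 3.2128 = 0.54926, so P(H|E) = 0.54926/(1+0.54926) = 0.3545.

P(H | E) ≈ 0.3545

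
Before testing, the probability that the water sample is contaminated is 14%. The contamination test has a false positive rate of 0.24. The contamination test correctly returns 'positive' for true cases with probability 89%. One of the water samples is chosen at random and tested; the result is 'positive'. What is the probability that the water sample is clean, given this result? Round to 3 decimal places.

P(¬H | E) ≈ 0.624

Let H be the event that the water sample is contaminated. P(H) = 0.14, so P(¬H) = 0.86. With E the 'positive' result, P(E|H) = 0.89 and P(E|¬H) = 0.24.
P(E) = 0.89·0.14 + 0.24·0.86 = 0.12460 + 0.20640 = 0.33100.
By Bayes' theorem, P(H|E) = 0.12460 / 0.33100 = 0.376. Hence P(¬H|E) = 1 − 0.376 = 0.624.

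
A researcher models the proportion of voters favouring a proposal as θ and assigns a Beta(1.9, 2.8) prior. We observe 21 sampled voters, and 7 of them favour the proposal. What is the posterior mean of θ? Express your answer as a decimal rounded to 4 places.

The binomial likelihood is conjugate to the Beta prior: with 7 successes and 14 failures, the posterior is Beta(1.9+7, 2.8+14) = Beta(8.9, 16.8).
E[θ | data] = 8.9/(8.9+16.8) = 0.3463.

Posterior mean ≈ 0.3463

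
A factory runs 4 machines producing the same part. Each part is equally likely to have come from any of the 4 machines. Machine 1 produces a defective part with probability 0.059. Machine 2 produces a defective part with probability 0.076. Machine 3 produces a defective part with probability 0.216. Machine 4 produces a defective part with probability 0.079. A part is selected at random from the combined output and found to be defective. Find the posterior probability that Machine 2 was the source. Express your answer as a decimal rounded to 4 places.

P(defective|M1) = 0.059; P(defective|M2) = 0.076; P(defective|M3) = 0.216; P(defective|M4) = 0.079.
Prior × likelihood for each source: 0.25·0.059=0.01475, 0.25·0.076=0.01900, 0.25·0.216=0.05400, 0.25·0.079=0.01975. Summing gives P(defective) = 0.10750.
P(Machine 2 | defective) = 0.01900 / 0.10750 = 0.1767.

Posterior probability ≈ 0.1767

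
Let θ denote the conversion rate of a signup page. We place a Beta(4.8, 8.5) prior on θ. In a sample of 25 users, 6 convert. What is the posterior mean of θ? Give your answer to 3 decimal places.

Posterior mean ≈ 0.282

Observing 6 successes and 19 failures updates Beta(4.8, 8.5) by adding the success and failure counts to the two shape parameters: α = 4.8+6 = 10.8, β = 8.5+19 = 27.5.
E[θ | data] = 10.8/(10.8+27.5) = 0.282.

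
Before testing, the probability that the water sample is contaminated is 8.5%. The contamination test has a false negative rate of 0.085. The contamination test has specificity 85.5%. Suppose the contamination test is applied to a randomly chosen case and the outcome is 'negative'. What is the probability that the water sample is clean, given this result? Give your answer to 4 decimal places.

Let H be the event that the water sample is contaminated. P(H) = 0.085, so P(¬H) = 0.915. With E the 'negative' result, P(E|H) = 0.085 and P(E|¬H) = 0.855.
P(E) = 0.085·0.085 + 0.855·0.915 = 0.0072250 + 0.78233 = 0.78955.
By Bayes' theorem, P(H|E) = 0.0072250 / 0.78955 = 0.0092. Hence P(¬H|E) = 1 − 0.0092 = 0.9908.

P(¬H | E) ≈ 0.9908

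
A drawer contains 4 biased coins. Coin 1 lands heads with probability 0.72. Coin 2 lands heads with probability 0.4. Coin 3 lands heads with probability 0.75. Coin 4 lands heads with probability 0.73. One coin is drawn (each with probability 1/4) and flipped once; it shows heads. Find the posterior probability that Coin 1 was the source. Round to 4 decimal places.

Tabulate prior·likelihood by source: [1] prior 0.25, lik 0.72, product 0.1800; [2] prior 0.25, lik 0.4, product 0.1000; [3] prior 0.25, lik 0.75, product 0.1875; [4] prior 0.25, lik 0.73, product 0.1825.
Normalizing constant = 0.65000; the posterior for Coin 1 is its product over the sum, 0.1800/0.65000 = 0.2769.

Posterior probability ≈ 0.2769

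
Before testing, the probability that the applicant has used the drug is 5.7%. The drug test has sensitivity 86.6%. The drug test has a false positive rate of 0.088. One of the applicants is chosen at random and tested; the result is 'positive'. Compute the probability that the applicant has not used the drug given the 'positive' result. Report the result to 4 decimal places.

P(¬H | E) ≈ 0.6270

Write H for 'the applicant has used the drug'. Prior odds H:¬H = 0.057/0.943 = 0.060445. For the 'positive' outcome, the likelihood ratio is 0.866/0.088 = 9.8409.
Posterior odds = 0.060445 × 9.8409 = 0.59484, so P(H|E) = 0.59484/(1+0.59484) = 0.3730. Then P(¬H|E) = 1 − 0.3730 = 0.6270.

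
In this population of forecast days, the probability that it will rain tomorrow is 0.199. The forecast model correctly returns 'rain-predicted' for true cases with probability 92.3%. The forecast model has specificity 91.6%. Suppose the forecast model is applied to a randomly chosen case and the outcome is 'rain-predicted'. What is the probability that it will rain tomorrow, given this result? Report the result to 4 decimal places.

P(H | E) ≈ 0.7319

Let H be the event that it will rain tomorrow. P(H) = 0.199, so P(¬H) = 0.801. With E the 'rain-predicted' result, P(E|H) = 0.923 and P(E|¬H) = 0.084.
P(E) = 0.923·0.199 + 0.084·0.801 = 0.18368 + 0.067284 = 0.25096.
By Bayes' theorem, P(H|E) = 0.18368 / 0.25096 = 0.7319.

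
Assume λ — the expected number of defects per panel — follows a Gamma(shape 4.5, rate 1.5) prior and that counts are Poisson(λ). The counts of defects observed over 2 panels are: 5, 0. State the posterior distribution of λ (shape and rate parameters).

Posterior: Gamma(shape=9.5, rate=3.5)

Total count ∑xᵢ = 5 over n = 2 panels.
Gamma is conjugate to the Poisson likelihood: posterior is Gamma(shape = 4.5+5 = 9.5, rate = 1.5+2 = 3.5).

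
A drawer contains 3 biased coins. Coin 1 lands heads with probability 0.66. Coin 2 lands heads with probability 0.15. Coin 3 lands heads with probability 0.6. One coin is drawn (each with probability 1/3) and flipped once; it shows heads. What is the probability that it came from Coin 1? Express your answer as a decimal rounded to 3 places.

Posterior probability ≈ 0.468

Tabulate prior·likelihood by source: [1] prior 0.333333, lik 0.66, product 0.2200; [2] prior 0.333333, lik 0.15, product 0.05000; [3] prior 0.333333, lik 0.6, product 0.2000.
Normalizing constant = 0.47000; the posterior for Coin 1 is its product over the sum, 0.2200/0.47000 = 0.468.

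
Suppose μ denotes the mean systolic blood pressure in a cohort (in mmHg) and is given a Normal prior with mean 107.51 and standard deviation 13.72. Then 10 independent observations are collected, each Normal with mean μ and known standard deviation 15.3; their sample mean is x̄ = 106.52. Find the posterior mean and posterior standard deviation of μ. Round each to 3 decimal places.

Posterior mean ≈ 106.629; posterior SD ≈ 4.563

Prior precision 1/τ₀² = 1/13.72² = 0.00531241; data precision n/σ² = 10/15.3² = 0.0427186.
Posterior precision = 0.00531241 + 0.0427186 = 0.0480310, giving posterior SD = 1/√0.0480310 = 4.563.
Posterior mean = (0.00531241·107.51 + 0.0427186·106.52) / 0.0480310 = 106.629.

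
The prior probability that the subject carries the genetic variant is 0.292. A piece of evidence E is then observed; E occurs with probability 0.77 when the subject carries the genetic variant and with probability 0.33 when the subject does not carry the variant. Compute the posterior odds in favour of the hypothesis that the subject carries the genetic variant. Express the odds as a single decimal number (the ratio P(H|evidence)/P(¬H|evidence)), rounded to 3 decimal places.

Prior odds = 0.292/(1−0.292) = 0.41243.
Likelihood ratio for E = 0.77/0.33 = 2.3333.
Posterior odds = prior odds × LR = 0.96234.

Posterior odds ≈ 0.962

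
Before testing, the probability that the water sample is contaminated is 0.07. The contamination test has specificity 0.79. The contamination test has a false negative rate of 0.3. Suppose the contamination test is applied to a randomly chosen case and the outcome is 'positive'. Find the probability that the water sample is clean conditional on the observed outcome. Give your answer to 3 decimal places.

Let H be the event that the water sample is contaminated. P(H) = 0.07, so P(¬H) = 0.93. With E the 'positive' result, P(E|H) = 0.7 and P(E|¬H) = 0.21.
P(E) = 0.7·0.07 + 0.21·0.93 = 0.049000 + 0.19530 = 0.24430.
By Bayes' theorem, P(H|E) = 0.049000 / 0.24430 = 0.201. Hence P(¬H|E) = 1 − 0.201 = 0.799.

P(¬H | E) ≈ 0.799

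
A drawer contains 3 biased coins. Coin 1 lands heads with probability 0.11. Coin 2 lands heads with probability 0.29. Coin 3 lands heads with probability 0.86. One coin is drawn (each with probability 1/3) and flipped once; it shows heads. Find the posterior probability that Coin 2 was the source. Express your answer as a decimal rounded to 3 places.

Posterior probability ≈ 0.230

Tabulate prior·likelihood by source: [1] prior 0.333333, lik 0.11, product 0.03667; [2] prior 0.333333, lik 0.29, product 0.09667; [3] prior 0.333333, lik 0.86, product 0.2867.
Normalizing constant = 0.42000; the posterior for Coin 2 is its product over the sum, 0.09667/0.42000 = 0.230.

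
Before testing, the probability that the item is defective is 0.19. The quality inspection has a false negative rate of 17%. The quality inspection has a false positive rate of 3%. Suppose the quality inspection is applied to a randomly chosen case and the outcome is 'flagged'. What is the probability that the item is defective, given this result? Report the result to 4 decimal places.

Let H be the event that the item is defective. P(H) = 0.19, so P(¬H) = 0.81. With E the 'flagged' result, P(E|H) = 0.83 and P(E|¬H) = 0.03.
P(E) = 0.83·0.19 + 0.03·0.81 = 0.15770 + 0.024300 = 0.18200.
By Bayes' theorem, P(H|E) = 0.15770 / 0.18200 = 0.8665.

P(H | E) ≈ 0.8665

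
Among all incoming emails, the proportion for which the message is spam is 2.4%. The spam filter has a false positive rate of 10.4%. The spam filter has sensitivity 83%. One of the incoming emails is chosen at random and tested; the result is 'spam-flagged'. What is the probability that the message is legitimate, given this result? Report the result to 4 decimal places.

Write H for 'the message is spam'. Prior odds H:¬H = 0.024/0.976 = 0.024590. For the 'spam-flagged' outcome, the likelihood ratio is 0.83/0.104 = 7.9808.
Posterior odds = 0.024590 × 7.9808 = 0.19625, so P(H|E) = 0.19625/(1+0.19625) = 0.1641. Then P(¬H|E) = 1 − 0.1641 = 0.8359.

P(¬H | E) ≈ 0.8359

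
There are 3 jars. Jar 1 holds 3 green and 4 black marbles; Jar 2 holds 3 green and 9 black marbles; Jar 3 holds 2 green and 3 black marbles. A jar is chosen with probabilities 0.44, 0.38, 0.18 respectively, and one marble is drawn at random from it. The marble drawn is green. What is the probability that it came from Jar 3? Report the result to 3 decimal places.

Tabulate prior·likelihood by source: [1] prior 0.44, lik 0.4286, product 0.1886; [2] prior 0.38, lik 0.25, product 0.09500; [3] prior 0.18, lik 0.4, product 0.07200.
Normalizing constant = 0.35557; the posterior for Jar 3 is its product over the sum, 0.07200/0.35557 = 0.202.

Posterior probability ≈ 0.202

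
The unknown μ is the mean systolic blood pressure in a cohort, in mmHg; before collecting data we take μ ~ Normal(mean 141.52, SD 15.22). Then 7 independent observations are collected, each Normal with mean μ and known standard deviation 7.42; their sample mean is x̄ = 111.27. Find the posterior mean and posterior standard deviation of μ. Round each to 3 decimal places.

Posterior mean ≈ 112.263; posterior SD ≈ 2.758

Prior precision 1/τ₀² = 1/15.22² = 0.00431689; data precision n/σ² = 7/7.42² = 0.127142.
Posterior precision = 0.00431689 + 0.127142 = 0.131459, giving posterior SD = 1/√0.131459 = 2.758.
Posterior mean = (0.00431689·141.52 + 0.127142·111.27) / 0.131459 = 112.263.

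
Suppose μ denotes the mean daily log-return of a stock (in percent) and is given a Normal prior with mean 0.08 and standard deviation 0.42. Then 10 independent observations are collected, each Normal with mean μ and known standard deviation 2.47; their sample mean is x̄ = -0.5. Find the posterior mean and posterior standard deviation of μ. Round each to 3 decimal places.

Posterior mean ≈ -0.050; posterior SD ≈ 0.370

Prior precision 1/τ₀² = 1/0.42² = 5.66893; data precision n/σ² = 10/2.47² = 1.63910.
Posterior precision = 5.66893 + 1.63910 = 7.30804, giving posterior SD = 1/√7.30804 = 0.370.
Posterior mean = (5.66893·0.08 + 1.63910·-0.5) / 7.30804 = -0.050.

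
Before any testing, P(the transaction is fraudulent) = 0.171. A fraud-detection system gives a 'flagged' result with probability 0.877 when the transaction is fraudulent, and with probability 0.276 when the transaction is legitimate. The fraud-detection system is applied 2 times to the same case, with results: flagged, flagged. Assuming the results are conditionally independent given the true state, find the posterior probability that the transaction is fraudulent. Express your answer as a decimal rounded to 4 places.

Let H be the event that the transaction is fraudulent; start with P(H) = 0.171. P('flagged'|H) = 0.877, P('flagged'|¬H) = 0.276.
Update on result 1 ('flagged'): P(H) ← 0.877·0.1710 / (0.877·0.1710 + 0.276·0.8290) = 0.14997/0.37877 = 0.3959.
Update on result 2 ('flagged'): P(H) ← 0.877·0.3959 / (0.877·0.3959 + 0.276·0.6041) = 0.34723/0.51395 = 0.6756.

Posterior P(H) ≈ 0.6756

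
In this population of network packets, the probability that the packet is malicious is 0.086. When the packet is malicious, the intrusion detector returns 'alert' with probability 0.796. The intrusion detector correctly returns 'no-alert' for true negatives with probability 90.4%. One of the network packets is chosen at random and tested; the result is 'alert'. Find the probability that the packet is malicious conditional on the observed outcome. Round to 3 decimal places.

P(H | E) ≈ 0.438

Let H be the event that the packet is malicious. P(H) = 0.086, so P(¬H) = 0.914. With E the 'alert' result, P(E|H) = 0.796 and P(E|¬H) = 0.096.
P(E) = 0.796·0.086 + 0.096·0.914 = 0.068456 + 0.087744 = 0.15620.
By Bayes' theorem, P(H|E) = 0.068456 / 0.15620 = 0.438.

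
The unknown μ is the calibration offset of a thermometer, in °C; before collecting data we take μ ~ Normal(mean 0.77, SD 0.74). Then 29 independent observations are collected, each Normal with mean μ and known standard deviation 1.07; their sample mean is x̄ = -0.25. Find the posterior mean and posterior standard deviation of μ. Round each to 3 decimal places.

Posterior mean ≈ -0.181; posterior SD ≈ 0.192

Prior precision 1/τ₀² = 1/0.74² = 1.82615; data precision n/σ² = 29/1.07² = 25.3297.
Posterior precision = 1.82615 + 25.3297 = 27.1559, giving posterior SD = 1/√27.1559 = 0.192.
Posterior mean = (1.82615·0.77 + 25.3297·-0.25) / 27.1559 = -0.181.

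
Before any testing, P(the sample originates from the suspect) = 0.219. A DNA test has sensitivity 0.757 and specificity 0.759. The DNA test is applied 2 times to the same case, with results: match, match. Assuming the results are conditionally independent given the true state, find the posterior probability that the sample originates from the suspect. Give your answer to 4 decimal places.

Posterior P(H) ≈ 0.7345

Let H be the event that the sample originates from the suspect; start with P(H) = 0.219. P('match'|H) = 0.757, P('match'|¬H) = 0.241.
Update on result 1 ('match'): P(H) ← 0.757·0.2190 / (0.757·0.2190 + 0.241·0.7810) = 0.16578/0.35400 = 0.4683.
Update on result 2 ('match'): P(H) ← 0.757·0.4683 / (0.757·0.4683 + 0.241·0.5317) = 0.35451/0.48265 = 0.7345.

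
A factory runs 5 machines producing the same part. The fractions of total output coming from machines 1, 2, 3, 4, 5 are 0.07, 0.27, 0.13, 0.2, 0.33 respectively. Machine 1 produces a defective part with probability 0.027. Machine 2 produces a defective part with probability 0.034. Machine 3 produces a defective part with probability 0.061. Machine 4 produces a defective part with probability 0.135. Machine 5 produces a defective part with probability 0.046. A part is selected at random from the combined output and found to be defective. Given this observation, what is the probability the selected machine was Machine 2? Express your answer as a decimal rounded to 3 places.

Tabulate prior·likelihood by source: [1] prior 0.07, lik 0.027, product 0.001890; [2] prior 0.27, lik 0.034, product 0.009180; [3] prior 0.13, lik 0.061, product 0.007930; [4] prior 0.2, lik 0.135, product 0.02700; [5] prior 0.33, lik 0.046, product 0.01518.
Normalizing constant = 0.061180; the posterior for Machine 2 is its product over the sum, 0.009180/0.061180 = 0.150.

Posterior probability ≈ 0.150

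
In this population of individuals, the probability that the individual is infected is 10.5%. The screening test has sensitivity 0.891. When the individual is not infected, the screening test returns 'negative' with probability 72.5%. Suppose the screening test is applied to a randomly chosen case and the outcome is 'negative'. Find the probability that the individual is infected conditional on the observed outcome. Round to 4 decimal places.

P(H | E) ≈ 0.0173

Let H be the event that the individual is infected. P(H) = 0.105, so P(¬H) = 0.895. With E the 'negative' result, P(E|H) = 0.109 and P(E|¬H) = 0.725.
P(E) = 0.109·0.105 + 0.725·0.895 = 0.011445 + 0.64887 = 0.66032.
By Bayes' theorem, P(H|E) = 0.011445 / 0.66032 = 0.0173.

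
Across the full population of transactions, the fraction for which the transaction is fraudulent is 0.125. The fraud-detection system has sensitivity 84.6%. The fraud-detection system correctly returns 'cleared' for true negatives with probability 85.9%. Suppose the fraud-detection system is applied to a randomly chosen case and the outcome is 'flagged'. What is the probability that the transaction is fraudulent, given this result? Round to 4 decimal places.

Write H for 'the transaction is fraudulent'. Prior odds H:¬H = 0.125/0.875 = 0.14286. For the 'flagged' outcome, the likelihood ratio is 0.846/0.141 = 6.0000.
Posterior odds = 0.14286 × 6.0000 = 0.85714, so P(H|E) = 0.85714/(1+0.85714) = 0.4615.

P(H | E) ≈ 0.4615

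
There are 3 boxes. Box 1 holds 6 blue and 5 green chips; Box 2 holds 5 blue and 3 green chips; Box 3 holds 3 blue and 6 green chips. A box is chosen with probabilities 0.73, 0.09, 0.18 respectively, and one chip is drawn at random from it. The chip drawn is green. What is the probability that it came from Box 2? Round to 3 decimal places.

P(green|Box 1) = 0.4545; P(green|Box 2) = 0.375; P(green|Box 3) = 0.6667.
Prior × likelihood for each source: 0.73·0.4545=0.3318, 0.09·0.375=0.03375, 0.18·0.6667=0.1200. Summing gives P(green) = 0.48557.
P(Box 2 | green) = 0.03375 / 0.48557 = 0.070.

Posterior probability ≈ 0.070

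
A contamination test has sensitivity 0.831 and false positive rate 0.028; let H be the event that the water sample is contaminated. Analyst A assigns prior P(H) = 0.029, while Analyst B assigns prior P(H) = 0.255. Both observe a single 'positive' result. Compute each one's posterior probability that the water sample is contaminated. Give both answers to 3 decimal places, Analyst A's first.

P('+'|H) = 0.831, P('+'|¬H) = 0.028.
Analyst A: numerator 0.831·0.029 = 0.024099; evidence = 0.024099+0.028·0.971 = 0.051287; posterior = 0.470.
Analyst B: numerator 0.831·0.255 = 0.21190; evidence = 0.21190+0.028·0.745 = 0.23276; posterior = 0.910.

Analyst A: 0.470; Analyst B: 0.910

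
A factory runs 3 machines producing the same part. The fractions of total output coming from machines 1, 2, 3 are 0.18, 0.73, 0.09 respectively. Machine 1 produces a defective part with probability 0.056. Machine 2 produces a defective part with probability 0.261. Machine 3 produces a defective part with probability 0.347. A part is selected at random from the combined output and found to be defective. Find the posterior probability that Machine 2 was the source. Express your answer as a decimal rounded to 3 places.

Tabulate prior·likelihood by source: [1] prior 0.18, lik 0.056, product 0.01008; [2] prior 0.73, lik 0.261, product 0.1905; [3] prior 0.09, lik 0.347, product 0.03123.
Normalizing constant = 0.23184; the posterior for Machine 2 is its product over the sum, 0.1905/0.23184 = 0.822.

Posterior probability ≈ 0.822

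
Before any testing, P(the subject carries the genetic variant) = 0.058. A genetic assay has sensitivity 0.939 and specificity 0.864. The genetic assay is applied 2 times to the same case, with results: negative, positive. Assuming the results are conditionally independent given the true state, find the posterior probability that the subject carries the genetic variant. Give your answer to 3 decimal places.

Posterior P(H) ≈ 0.029

Let H be the event that the subject carries the genetic variant; start with P(H) = 0.058. P('positive'|H) = 0.939, P('positive'|¬H) = 0.136.
Update on result 1 ('negative'): P(H) ← 0.061·0.0580 / (0.061·0.0580 + 0.864·0.9420) = 0.0035380/0.81743 = 0.0043.
Update on result 2 ('positive'): P(H) ← 0.939·0.0043 / (0.939·0.0043 + 0.136·0.9957) = 0.0040642/0.13948 = 0.0291.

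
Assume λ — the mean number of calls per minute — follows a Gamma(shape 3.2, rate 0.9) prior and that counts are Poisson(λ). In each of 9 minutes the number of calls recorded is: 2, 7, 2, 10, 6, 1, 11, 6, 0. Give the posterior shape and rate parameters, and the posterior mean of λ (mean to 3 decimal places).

The Poisson likelihood adds the total count to the shape and the number of exposure periods to the rate. Here ∑xᵢ = 45 and n = 9, so shape 3.2→48.2 and rate 0.9→9.9.
Posterior mean = shape/rate = 48.2/9.9 = 4.869.

Posterior: Gamma(shape=48.2, rate=9.9); mean ≈ 4.869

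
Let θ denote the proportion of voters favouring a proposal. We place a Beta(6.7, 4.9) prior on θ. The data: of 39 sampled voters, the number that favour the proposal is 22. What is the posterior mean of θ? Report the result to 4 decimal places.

The binomial likelihood is conjugate to the Beta prior: with 22 successes and 17 failures, the posterior is Beta(6.7+22, 4.9+17) = Beta(28.7, 21.9).
E[θ | data] = 28.7/(28.7+21.9) = 0.5672.

Posterior mean ≈ 0.5672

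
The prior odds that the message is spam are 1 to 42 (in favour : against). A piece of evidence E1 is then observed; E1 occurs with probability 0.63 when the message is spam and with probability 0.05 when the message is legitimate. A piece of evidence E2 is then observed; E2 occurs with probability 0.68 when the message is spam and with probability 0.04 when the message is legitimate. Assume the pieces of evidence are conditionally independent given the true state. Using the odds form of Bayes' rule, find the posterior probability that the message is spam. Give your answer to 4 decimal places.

Posterior probability ≈ 0.8361

Prior odds = 1/42 = 0.023810.
Likelihood ratio for E1 = 0.63/0.05 = 12.600.
Likelihood ratio for E2 = 0.68/0.04 = 17.000.
Posterior odds = prior odds × LR₁ × LR₂ = 5.1000.
Posterior probability = odds/(1+odds) = 5.1000/6.1000 = 0.8361.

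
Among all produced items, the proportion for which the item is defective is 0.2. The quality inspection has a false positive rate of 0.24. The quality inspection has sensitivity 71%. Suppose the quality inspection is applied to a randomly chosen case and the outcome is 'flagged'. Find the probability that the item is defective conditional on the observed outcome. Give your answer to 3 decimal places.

P(H | E) ≈ 0.425

Write H for 'the item is defective'. Prior odds H:¬H = 0.2/0.8 = 0.25000. For the 'flagged' outcome, the likelihood ratio is 0.71/0.24 = 2.9583.
Posterior odds = 0.25000 × 2.9583 = 0.73958, so P(H|E) = 0.73958/(1+0.73958) = 0.425.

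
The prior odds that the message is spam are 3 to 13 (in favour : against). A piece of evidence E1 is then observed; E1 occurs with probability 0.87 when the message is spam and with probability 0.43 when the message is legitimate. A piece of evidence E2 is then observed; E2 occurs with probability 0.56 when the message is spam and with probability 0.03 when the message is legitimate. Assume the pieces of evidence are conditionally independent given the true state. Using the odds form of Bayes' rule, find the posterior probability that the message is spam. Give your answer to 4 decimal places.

Prior odds = 3/13 = 0.23077. In log-odds, ln(0.23077) = -1.4663.
Add log likelihood ratios: ln(2.0233) + ln(18.667) = 3.6314.
Posterior log-odds = 2.1651, so posterior odds = exp(2.1651) = 8.7156. Converting, P(H|E) = 8.7156/9.7156 = 0.8971.

Posterior probability ≈ 0.8971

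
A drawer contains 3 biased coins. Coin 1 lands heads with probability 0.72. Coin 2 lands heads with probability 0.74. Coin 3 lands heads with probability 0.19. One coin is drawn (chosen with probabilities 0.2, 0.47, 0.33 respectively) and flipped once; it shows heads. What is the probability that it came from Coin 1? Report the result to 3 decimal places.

Tabulate prior·likelihood by source: [1] prior 0.2, lik 0.72, product 0.1440; [2] prior 0.47, lik 0.74, product 0.3478; [3] prior 0.33, lik 0.19, product 0.06270.
Normalizing constant = 0.55450; the posterior for Coin 1 is its product over the sum, 0.1440/0.55450 = 0.260.

Posterior probability ≈ 0.260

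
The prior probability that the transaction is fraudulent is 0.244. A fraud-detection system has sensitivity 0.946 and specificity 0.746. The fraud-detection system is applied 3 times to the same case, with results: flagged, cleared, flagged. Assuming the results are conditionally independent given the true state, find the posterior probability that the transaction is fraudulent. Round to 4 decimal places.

With H the event that the transaction is fraudulent, the joint likelihood of the observed sequence is P(data|H) = 0.946·0.054·0.946 = 0.048325 and P(data|¬H) = 0.254·0.746·0.254 = 0.048129.
Bayes: P(H|data) = 0.244·0.048325 / (0.244·0.048325 + 0.756·0.048129) = 0.011791/0.048177 = 0.2448.

Posterior P(H) ≈ 0.2448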